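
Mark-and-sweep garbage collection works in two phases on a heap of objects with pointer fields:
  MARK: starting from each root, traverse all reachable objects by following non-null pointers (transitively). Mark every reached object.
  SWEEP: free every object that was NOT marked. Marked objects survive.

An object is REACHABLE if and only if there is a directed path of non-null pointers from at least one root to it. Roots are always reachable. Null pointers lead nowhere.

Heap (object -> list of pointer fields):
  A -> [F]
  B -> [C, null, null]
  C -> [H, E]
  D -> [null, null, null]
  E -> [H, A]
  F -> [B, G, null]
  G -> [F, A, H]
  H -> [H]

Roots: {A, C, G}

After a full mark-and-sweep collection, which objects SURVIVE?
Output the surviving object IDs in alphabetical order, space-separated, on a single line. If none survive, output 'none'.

Roots: A C G
Mark A: refs=F, marked=A
Mark C: refs=H E, marked=A C
Mark G: refs=F A H, marked=A C G
Mark F: refs=B G null, marked=A C F G
Mark H: refs=H, marked=A C F G H
Mark E: refs=H A, marked=A C E F G H
Mark B: refs=C null null, marked=A B C E F G H
Unmarked (collected): D

Answer: A B C E F G H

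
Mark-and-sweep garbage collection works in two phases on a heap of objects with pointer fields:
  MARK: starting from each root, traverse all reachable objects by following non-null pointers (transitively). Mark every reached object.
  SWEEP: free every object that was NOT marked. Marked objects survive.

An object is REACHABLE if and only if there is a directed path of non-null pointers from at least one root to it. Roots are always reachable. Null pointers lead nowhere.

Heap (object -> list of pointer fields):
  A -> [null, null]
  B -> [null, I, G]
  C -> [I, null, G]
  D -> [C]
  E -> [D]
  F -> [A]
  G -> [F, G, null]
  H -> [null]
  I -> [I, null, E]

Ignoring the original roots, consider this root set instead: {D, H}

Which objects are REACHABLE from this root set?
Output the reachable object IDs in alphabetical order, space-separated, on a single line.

Roots: D H
Mark D: refs=C, marked=D
Mark H: refs=null, marked=D H
Mark C: refs=I null G, marked=C D H
Mark I: refs=I null E, marked=C D H I
Mark G: refs=F G null, marked=C D G H I
Mark E: refs=D, marked=C D E G H I
Mark F: refs=A, marked=C D E F G H I
Mark A: refs=null null, marked=A C D E F G H I
Unmarked (collected): B

Answer: A C D E F G H I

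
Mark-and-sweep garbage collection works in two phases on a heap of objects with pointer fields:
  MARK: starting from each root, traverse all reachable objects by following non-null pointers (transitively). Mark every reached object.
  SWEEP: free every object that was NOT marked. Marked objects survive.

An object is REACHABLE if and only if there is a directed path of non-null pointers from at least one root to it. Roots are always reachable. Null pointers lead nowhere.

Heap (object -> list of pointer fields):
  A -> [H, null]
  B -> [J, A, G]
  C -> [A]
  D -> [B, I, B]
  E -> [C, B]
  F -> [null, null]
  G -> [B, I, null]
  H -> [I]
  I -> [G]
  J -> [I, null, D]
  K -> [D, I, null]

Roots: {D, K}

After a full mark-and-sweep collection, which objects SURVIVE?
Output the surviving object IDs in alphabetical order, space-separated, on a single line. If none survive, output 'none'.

Roots: D K
Mark D: refs=B I B, marked=D
Mark K: refs=D I null, marked=D K
Mark B: refs=J A G, marked=B D K
Mark I: refs=G, marked=B D I K
Mark J: refs=I null D, marked=B D I J K
Mark A: refs=H null, marked=A B D I J K
Mark G: refs=B I null, marked=A B D G I J K
Mark H: refs=I, marked=A B D G H I J K
Unmarked (collected): C E F

Answer: A B D G H I J K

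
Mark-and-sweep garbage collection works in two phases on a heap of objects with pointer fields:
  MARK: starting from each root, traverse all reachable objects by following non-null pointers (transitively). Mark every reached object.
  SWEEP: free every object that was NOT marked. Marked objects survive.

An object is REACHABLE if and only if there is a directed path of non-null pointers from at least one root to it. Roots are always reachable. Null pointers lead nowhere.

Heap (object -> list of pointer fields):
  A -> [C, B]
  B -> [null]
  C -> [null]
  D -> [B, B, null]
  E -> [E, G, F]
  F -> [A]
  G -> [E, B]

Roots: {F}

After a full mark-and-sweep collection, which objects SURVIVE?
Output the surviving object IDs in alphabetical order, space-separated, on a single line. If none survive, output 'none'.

Roots: F
Mark F: refs=A, marked=F
Mark A: refs=C B, marked=A F
Mark C: refs=null, marked=A C F
Mark B: refs=null, marked=A B C F
Unmarked (collected): D E G

Answer: A B C F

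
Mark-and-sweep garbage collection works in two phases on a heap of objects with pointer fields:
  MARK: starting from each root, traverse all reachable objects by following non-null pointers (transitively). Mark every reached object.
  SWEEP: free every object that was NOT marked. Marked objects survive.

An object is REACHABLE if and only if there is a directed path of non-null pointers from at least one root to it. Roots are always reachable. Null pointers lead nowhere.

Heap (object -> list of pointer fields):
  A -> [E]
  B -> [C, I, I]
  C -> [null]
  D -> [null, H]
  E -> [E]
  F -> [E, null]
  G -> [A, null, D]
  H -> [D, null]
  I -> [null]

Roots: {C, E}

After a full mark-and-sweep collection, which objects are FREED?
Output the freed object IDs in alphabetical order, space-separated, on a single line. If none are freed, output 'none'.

Roots: C E
Mark C: refs=null, marked=C
Mark E: refs=E, marked=C E
Unmarked (collected): A B D F G H I

Answer: A B D F G H I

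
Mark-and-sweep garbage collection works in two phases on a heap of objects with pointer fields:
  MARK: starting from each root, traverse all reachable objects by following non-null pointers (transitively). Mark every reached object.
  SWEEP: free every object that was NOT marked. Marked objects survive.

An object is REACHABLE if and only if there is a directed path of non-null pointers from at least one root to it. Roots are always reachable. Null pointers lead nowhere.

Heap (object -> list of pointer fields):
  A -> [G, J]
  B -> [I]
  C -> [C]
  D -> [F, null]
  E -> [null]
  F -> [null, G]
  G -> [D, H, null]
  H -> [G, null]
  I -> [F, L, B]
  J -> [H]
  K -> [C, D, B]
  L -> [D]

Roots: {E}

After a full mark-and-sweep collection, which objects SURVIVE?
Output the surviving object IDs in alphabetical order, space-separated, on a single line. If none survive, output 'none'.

Answer: E

Derivation:
Roots: E
Mark E: refs=null, marked=E
Unmarked (collected): A B C D F G H I J K L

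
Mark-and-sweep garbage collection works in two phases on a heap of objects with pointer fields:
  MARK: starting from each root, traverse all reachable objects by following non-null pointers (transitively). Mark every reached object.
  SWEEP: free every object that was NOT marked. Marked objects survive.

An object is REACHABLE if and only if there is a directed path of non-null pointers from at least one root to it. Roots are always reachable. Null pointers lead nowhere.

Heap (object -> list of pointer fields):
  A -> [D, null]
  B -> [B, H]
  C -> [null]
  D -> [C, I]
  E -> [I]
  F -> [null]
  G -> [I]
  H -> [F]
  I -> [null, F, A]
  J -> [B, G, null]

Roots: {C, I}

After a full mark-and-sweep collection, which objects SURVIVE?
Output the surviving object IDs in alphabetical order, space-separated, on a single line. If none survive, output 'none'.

Answer: A C D F I

Derivation:
Roots: C I
Mark C: refs=null, marked=C
Mark I: refs=null F A, marked=C I
Mark F: refs=null, marked=C F I
Mark A: refs=D null, marked=A C F I
Mark D: refs=C I, marked=A C D F I
Unmarked (collected): B E G H J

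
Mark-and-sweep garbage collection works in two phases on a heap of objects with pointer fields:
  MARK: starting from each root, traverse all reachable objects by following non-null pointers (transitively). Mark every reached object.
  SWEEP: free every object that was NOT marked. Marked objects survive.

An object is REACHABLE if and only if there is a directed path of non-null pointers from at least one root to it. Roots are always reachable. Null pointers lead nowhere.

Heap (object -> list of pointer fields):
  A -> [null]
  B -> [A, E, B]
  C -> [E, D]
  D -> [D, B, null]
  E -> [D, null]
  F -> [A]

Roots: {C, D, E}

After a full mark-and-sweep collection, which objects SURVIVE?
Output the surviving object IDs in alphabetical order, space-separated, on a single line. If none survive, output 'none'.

Roots: C D E
Mark C: refs=E D, marked=C
Mark D: refs=D B null, marked=C D
Mark E: refs=D null, marked=C D E
Mark B: refs=A E B, marked=B C D E
Mark A: refs=null, marked=A B C D E
Unmarked (collected): F

Answer: A B C D E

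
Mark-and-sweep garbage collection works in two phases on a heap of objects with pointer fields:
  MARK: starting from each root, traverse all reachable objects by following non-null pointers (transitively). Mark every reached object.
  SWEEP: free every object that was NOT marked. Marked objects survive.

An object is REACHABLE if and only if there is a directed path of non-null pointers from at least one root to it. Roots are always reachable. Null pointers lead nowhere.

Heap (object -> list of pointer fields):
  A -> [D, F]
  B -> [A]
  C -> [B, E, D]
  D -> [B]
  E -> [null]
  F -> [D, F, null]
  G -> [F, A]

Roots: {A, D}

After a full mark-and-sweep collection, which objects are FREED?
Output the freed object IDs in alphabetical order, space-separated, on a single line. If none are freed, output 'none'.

Roots: A D
Mark A: refs=D F, marked=A
Mark D: refs=B, marked=A D
Mark F: refs=D F null, marked=A D F
Mark B: refs=A, marked=A B D F
Unmarked (collected): C E G

Answer: C E G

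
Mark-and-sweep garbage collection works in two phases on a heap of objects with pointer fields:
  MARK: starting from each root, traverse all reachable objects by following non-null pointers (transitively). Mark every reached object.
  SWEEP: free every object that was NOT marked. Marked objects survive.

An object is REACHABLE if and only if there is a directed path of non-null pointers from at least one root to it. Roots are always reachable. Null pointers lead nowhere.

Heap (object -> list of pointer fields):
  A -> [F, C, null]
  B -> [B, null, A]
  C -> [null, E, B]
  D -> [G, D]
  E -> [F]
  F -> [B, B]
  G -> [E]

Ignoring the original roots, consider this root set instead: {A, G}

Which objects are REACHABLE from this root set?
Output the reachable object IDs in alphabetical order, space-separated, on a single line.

Roots: A G
Mark A: refs=F C null, marked=A
Mark G: refs=E, marked=A G
Mark F: refs=B B, marked=A F G
Mark C: refs=null E B, marked=A C F G
Mark E: refs=F, marked=A C E F G
Mark B: refs=B null A, marked=A B C E F G
Unmarked (collected): D

Answer: A B C E F G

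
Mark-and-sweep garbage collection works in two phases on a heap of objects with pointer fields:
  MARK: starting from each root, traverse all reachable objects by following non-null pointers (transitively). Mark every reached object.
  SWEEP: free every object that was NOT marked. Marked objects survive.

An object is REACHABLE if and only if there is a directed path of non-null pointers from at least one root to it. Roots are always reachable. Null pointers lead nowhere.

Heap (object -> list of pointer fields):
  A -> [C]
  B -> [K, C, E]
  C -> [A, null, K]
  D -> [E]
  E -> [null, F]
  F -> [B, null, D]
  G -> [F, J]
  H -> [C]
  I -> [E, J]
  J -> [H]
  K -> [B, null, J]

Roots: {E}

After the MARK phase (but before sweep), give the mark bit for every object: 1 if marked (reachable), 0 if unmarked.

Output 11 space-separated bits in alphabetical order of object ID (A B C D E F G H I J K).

Roots: E
Mark E: refs=null F, marked=E
Mark F: refs=B null D, marked=E F
Mark B: refs=K C E, marked=B E F
Mark D: refs=E, marked=B D E F
Mark K: refs=B null J, marked=B D E F K
Mark C: refs=A null K, marked=B C D E F K
Mark J: refs=H, marked=B C D E F J K
Mark A: refs=C, marked=A B C D E F J K
Mark H: refs=C, marked=A B C D E F H J K
Unmarked (collected): G I

Answer: 1 1 1 1 1 1 0 1 0 1 1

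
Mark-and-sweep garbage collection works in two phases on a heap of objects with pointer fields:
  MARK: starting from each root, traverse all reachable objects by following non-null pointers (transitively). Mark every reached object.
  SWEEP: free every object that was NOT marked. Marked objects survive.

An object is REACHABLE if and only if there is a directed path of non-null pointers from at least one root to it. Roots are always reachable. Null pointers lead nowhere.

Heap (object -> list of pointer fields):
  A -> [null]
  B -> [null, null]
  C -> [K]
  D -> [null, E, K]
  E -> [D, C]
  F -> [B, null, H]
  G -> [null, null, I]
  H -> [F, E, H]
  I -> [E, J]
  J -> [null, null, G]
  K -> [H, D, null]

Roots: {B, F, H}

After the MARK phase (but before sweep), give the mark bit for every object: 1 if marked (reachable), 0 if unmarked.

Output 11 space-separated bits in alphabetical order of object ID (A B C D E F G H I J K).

Roots: B F H
Mark B: refs=null null, marked=B
Mark F: refs=B null H, marked=B F
Mark H: refs=F E H, marked=B F H
Mark E: refs=D C, marked=B E F H
Mark D: refs=null E K, marked=B D E F H
Mark C: refs=K, marked=B C D E F H
Mark K: refs=H D null, marked=B C D E F H K
Unmarked (collected): A G I J

Answer: 0 1 1 1 1 1 0 1 0 0 1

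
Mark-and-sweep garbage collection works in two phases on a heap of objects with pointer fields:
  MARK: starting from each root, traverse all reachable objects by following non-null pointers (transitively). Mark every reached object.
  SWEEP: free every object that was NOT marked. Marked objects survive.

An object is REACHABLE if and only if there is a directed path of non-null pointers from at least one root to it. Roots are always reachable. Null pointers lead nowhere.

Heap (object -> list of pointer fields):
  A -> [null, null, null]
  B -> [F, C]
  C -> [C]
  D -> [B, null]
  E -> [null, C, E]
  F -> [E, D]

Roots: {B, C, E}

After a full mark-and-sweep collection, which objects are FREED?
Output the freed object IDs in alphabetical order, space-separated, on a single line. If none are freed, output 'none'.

Answer: A

Derivation:
Roots: B C E
Mark B: refs=F C, marked=B
Mark C: refs=C, marked=B C
Mark E: refs=null C E, marked=B C E
Mark F: refs=E D, marked=B C E F
Mark D: refs=B null, marked=B C D E F
Unmarked (collected): A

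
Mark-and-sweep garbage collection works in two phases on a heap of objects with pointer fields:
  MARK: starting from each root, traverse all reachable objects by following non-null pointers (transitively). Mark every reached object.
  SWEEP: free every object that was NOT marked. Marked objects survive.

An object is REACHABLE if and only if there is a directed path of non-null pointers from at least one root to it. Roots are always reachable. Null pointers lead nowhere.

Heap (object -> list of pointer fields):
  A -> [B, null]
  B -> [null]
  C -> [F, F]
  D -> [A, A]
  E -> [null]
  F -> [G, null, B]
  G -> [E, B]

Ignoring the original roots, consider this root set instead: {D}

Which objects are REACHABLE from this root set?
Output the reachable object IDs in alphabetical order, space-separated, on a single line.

Answer: A B D

Derivation:
Roots: D
Mark D: refs=A A, marked=D
Mark A: refs=B null, marked=A D
Mark B: refs=null, marked=A B D
Unmarked (collected): C E F G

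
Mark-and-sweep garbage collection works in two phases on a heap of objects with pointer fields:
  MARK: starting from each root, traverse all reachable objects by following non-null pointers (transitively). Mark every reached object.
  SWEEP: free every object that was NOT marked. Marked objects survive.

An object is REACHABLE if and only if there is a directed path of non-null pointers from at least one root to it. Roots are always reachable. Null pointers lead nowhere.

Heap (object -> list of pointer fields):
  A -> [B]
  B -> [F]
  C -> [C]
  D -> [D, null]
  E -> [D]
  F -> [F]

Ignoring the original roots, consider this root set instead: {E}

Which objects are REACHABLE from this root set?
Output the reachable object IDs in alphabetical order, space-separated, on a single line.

Roots: E
Mark E: refs=D, marked=E
Mark D: refs=D null, marked=D E
Unmarked (collected): A B C F

Answer: D E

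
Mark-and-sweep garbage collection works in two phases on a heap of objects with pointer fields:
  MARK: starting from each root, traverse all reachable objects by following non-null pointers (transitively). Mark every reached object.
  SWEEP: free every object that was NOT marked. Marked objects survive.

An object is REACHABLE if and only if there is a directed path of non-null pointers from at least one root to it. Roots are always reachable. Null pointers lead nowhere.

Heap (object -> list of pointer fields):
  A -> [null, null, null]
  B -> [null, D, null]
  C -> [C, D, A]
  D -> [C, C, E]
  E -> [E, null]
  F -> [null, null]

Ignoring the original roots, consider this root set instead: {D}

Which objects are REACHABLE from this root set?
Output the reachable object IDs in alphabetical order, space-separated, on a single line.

Roots: D
Mark D: refs=C C E, marked=D
Mark C: refs=C D A, marked=C D
Mark E: refs=E null, marked=C D E
Mark A: refs=null null null, marked=A C D E
Unmarked (collected): B F

Answer: A C D E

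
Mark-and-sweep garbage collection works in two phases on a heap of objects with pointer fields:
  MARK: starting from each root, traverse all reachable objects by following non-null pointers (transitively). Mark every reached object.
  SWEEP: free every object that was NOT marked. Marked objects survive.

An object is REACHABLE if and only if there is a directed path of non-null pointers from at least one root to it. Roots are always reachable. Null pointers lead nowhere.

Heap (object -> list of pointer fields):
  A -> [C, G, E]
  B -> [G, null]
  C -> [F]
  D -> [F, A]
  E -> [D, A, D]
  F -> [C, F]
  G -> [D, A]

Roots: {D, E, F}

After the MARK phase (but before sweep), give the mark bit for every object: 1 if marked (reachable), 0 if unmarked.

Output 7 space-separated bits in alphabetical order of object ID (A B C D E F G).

Answer: 1 0 1 1 1 1 1

Derivation:
Roots: D E F
Mark D: refs=F A, marked=D
Mark E: refs=D A D, marked=D E
Mark F: refs=C F, marked=D E F
Mark A: refs=C G E, marked=A D E F
Mark C: refs=F, marked=A C D E F
Mark G: refs=D A, marked=A C D E F G
Unmarked (collected): B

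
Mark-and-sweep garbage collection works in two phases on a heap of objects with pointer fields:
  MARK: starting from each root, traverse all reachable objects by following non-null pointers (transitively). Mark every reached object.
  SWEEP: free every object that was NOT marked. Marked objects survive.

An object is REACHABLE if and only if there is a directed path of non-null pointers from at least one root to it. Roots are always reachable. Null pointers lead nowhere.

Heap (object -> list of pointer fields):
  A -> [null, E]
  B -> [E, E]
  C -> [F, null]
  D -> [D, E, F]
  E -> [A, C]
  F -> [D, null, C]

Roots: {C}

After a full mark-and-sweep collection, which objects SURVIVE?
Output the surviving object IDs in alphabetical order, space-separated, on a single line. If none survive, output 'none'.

Roots: C
Mark C: refs=F null, marked=C
Mark F: refs=D null C, marked=C F
Mark D: refs=D E F, marked=C D F
Mark E: refs=A C, marked=C D E F
Mark A: refs=null E, marked=A C D E F
Unmarked (collected): B

Answer: A C D E F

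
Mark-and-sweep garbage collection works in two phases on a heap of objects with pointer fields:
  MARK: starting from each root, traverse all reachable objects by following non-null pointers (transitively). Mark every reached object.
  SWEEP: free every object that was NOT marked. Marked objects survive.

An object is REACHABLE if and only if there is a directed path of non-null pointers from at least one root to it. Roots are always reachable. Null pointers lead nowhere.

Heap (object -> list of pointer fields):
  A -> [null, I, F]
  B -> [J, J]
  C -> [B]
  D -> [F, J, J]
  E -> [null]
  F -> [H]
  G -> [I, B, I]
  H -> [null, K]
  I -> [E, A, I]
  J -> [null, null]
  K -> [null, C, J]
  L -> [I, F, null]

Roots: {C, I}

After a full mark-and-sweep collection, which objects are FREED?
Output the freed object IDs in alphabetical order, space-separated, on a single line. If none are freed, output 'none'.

Roots: C I
Mark C: refs=B, marked=C
Mark I: refs=E A I, marked=C I
Mark B: refs=J J, marked=B C I
Mark E: refs=null, marked=B C E I
Mark A: refs=null I F, marked=A B C E I
Mark J: refs=null null, marked=A B C E I J
Mark F: refs=H, marked=A B C E F I J
Mark H: refs=null K, marked=A B C E F H I J
Mark K: refs=null C J, marked=A B C E F H I J K
Unmarked (collected): D G L

Answer: D G L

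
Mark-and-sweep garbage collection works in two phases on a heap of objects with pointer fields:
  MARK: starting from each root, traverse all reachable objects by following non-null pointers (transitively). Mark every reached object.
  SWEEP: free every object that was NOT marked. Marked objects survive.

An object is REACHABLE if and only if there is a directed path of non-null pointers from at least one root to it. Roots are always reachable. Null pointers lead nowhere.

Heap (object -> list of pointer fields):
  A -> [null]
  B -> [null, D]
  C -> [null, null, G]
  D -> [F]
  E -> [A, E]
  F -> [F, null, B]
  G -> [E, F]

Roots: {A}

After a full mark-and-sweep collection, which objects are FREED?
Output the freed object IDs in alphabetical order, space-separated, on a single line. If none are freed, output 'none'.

Roots: A
Mark A: refs=null, marked=A
Unmarked (collected): B C D E F G

Answer: B C D E F G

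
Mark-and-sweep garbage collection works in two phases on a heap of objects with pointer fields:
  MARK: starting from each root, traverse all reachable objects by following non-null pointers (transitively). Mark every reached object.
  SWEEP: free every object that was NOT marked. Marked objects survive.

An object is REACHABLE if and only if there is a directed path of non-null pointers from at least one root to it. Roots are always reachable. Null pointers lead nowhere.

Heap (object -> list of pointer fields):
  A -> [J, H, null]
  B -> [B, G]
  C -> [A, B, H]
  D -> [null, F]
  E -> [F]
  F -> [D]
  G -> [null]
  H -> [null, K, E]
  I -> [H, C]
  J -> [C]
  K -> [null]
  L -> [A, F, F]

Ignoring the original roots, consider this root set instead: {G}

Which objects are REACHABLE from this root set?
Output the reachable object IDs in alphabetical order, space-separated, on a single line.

Roots: G
Mark G: refs=null, marked=G
Unmarked (collected): A B C D E F H I J K L

Answer: G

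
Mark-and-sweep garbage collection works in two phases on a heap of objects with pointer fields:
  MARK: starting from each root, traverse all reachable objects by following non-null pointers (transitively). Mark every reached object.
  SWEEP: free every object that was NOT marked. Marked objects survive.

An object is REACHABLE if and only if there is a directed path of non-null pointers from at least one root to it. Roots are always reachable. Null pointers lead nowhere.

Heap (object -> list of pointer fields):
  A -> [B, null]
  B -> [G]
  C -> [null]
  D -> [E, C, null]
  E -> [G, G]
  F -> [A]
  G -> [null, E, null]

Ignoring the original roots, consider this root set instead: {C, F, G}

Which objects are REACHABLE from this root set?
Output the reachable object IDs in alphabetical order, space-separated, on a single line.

Roots: C F G
Mark C: refs=null, marked=C
Mark F: refs=A, marked=C F
Mark G: refs=null E null, marked=C F G
Mark A: refs=B null, marked=A C F G
Mark E: refs=G G, marked=A C E F G
Mark B: refs=G, marked=A B C E F G
Unmarked (collected): D

Answer: A B C E F G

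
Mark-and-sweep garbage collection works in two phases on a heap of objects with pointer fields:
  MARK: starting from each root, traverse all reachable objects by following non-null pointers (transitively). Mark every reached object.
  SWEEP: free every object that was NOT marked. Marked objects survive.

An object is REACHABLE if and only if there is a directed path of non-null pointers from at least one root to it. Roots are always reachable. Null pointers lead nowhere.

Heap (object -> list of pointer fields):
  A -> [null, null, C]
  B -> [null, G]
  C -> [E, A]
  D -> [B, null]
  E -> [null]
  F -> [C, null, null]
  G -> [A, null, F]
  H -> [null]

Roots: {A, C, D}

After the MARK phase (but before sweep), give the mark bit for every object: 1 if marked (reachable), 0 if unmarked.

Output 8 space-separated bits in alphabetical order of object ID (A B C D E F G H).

Roots: A C D
Mark A: refs=null null C, marked=A
Mark C: refs=E A, marked=A C
Mark D: refs=B null, marked=A C D
Mark E: refs=null, marked=A C D E
Mark B: refs=null G, marked=A B C D E
Mark G: refs=A null F, marked=A B C D E G
Mark F: refs=C null null, marked=A B C D E F G
Unmarked (collected): H

Answer: 1 1 1 1 1 1 1 0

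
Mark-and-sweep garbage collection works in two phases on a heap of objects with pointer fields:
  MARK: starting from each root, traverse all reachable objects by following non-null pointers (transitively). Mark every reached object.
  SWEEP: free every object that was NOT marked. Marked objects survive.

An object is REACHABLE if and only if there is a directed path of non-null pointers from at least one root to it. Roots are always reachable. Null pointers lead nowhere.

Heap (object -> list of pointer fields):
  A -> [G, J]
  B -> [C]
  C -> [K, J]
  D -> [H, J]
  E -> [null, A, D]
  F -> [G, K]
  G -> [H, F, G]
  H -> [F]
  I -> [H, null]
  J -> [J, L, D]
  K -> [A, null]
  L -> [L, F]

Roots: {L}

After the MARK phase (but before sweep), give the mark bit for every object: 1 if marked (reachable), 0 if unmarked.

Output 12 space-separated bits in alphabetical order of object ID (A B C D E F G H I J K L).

Roots: L
Mark L: refs=L F, marked=L
Mark F: refs=G K, marked=F L
Mark G: refs=H F G, marked=F G L
Mark K: refs=A null, marked=F G K L
Mark H: refs=F, marked=F G H K L
Mark A: refs=G J, marked=A F G H K L
Mark J: refs=J L D, marked=A F G H J K L
Mark D: refs=H J, marked=A D F G H J K L
Unmarked (collected): B C E I

Answer: 1 0 0 1 0 1 1 1 0 1 1 1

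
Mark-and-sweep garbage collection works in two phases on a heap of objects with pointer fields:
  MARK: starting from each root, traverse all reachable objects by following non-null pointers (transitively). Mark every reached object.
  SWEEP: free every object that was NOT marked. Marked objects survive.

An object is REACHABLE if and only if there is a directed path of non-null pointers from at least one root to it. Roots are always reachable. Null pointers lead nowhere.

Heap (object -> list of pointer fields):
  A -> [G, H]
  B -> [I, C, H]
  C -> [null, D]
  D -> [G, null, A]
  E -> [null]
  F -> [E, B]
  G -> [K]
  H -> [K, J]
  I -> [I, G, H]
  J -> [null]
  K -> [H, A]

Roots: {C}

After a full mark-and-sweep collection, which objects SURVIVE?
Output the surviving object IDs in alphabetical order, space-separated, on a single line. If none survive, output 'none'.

Answer: A C D G H J K

Derivation:
Roots: C
Mark C: refs=null D, marked=C
Mark D: refs=G null A, marked=C D
Mark G: refs=K, marked=C D G
Mark A: refs=G H, marked=A C D G
Mark K: refs=H A, marked=A C D G K
Mark H: refs=K J, marked=A C D G H K
Mark J: refs=null, marked=A C D G H J K
Unmarked (collected): B E F I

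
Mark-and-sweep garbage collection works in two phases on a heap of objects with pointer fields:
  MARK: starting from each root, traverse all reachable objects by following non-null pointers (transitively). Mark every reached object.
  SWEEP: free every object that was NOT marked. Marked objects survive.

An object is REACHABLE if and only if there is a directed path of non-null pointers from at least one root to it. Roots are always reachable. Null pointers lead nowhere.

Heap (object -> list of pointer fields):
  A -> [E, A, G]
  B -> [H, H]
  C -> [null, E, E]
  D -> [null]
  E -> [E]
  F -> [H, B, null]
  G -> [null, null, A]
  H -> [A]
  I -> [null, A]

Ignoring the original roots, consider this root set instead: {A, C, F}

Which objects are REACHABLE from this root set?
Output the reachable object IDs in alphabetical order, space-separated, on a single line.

Roots: A C F
Mark A: refs=E A G, marked=A
Mark C: refs=null E E, marked=A C
Mark F: refs=H B null, marked=A C F
Mark E: refs=E, marked=A C E F
Mark G: refs=null null A, marked=A C E F G
Mark H: refs=A, marked=A C E F G H
Mark B: refs=H H, marked=A B C E F G H
Unmarked (collected): D I

Answer: A B C E F G H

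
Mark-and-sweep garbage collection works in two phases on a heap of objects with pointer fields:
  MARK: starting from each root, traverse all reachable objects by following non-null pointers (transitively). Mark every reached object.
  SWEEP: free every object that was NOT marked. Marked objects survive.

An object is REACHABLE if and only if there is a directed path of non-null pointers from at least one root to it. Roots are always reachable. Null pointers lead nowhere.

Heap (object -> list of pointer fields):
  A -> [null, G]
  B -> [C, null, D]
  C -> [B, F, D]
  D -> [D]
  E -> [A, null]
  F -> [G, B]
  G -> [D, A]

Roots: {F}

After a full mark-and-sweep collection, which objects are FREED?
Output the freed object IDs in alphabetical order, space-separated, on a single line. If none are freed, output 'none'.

Answer: E

Derivation:
Roots: F
Mark F: refs=G B, marked=F
Mark G: refs=D A, marked=F G
Mark B: refs=C null D, marked=B F G
Mark D: refs=D, marked=B D F G
Mark A: refs=null G, marked=A B D F G
Mark C: refs=B F D, marked=A B C D F G
Unmarked (collected): E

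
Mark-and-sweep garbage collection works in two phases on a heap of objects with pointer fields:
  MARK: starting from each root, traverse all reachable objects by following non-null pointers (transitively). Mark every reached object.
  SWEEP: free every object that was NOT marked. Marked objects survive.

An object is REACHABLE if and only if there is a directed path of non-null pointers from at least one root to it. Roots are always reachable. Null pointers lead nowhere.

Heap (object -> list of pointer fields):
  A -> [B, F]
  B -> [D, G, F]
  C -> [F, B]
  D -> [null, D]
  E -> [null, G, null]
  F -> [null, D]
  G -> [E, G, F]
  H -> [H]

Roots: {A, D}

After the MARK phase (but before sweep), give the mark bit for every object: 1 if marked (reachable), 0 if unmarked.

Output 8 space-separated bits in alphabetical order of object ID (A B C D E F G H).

Answer: 1 1 0 1 1 1 1 0

Derivation:
Roots: A D
Mark A: refs=B F, marked=A
Mark D: refs=null D, marked=A D
Mark B: refs=D G F, marked=A B D
Mark F: refs=null D, marked=A B D F
Mark G: refs=E G F, marked=A B D F G
Mark E: refs=null G null, marked=A B D E F G
Unmarked (collected): C H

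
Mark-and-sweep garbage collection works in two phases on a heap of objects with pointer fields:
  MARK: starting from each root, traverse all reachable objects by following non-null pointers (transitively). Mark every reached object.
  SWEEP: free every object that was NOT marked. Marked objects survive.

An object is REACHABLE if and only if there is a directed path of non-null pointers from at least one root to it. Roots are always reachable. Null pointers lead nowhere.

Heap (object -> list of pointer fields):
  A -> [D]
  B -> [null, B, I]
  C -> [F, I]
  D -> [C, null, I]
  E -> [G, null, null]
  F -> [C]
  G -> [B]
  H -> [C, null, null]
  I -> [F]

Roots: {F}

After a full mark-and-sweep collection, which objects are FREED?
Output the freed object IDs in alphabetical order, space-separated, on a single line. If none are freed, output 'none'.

Answer: A B D E G H

Derivation:
Roots: F
Mark F: refs=C, marked=F
Mark C: refs=F I, marked=C F
Mark I: refs=F, marked=C F I
Unmarked (collected): A B D E G H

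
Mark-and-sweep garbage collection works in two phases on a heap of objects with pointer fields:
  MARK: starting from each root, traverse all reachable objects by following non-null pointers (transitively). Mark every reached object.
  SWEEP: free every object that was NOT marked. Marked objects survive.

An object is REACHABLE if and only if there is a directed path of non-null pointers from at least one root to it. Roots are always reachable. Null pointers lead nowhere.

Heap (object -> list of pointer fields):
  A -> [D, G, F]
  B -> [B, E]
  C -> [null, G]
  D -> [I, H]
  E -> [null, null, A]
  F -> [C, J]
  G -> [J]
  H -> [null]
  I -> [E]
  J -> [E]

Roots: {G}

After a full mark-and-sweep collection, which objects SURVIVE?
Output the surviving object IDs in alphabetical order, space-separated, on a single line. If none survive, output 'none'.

Answer: A C D E F G H I J

Derivation:
Roots: G
Mark G: refs=J, marked=G
Mark J: refs=E, marked=G J
Mark E: refs=null null A, marked=E G J
Mark A: refs=D G F, marked=A E G J
Mark D: refs=I H, marked=A D E G J
Mark F: refs=C J, marked=A D E F G J
Mark I: refs=E, marked=A D E F G I J
Mark H: refs=null, marked=A D E F G H I J
Mark C: refs=null G, marked=A C D E F G H I J
Unmarked (collected): B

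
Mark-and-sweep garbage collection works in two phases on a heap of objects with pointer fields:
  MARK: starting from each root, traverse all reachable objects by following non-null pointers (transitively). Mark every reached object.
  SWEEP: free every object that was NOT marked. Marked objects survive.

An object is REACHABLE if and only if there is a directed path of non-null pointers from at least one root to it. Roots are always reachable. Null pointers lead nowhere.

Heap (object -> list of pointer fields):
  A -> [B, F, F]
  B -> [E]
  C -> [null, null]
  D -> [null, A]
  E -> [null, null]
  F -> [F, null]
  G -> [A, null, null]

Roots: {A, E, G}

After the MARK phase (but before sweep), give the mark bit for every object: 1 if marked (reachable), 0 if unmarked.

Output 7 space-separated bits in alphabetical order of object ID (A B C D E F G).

Roots: A E G
Mark A: refs=B F F, marked=A
Mark E: refs=null null, marked=A E
Mark G: refs=A null null, marked=A E G
Mark B: refs=E, marked=A B E G
Mark F: refs=F null, marked=A B E F G
Unmarked (collected): C D

Answer: 1 1 0 0 1 1 1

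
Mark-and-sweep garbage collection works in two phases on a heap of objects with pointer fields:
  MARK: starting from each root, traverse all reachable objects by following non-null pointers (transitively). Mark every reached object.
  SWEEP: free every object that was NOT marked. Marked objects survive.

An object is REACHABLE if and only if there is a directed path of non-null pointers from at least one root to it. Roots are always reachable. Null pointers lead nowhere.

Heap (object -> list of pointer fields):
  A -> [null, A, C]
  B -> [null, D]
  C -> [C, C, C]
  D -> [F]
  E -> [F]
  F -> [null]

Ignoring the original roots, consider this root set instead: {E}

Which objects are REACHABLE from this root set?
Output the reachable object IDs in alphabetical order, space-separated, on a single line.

Answer: E F

Derivation:
Roots: E
Mark E: refs=F, marked=E
Mark F: refs=null, marked=E F
Unmarked (collected): A B C D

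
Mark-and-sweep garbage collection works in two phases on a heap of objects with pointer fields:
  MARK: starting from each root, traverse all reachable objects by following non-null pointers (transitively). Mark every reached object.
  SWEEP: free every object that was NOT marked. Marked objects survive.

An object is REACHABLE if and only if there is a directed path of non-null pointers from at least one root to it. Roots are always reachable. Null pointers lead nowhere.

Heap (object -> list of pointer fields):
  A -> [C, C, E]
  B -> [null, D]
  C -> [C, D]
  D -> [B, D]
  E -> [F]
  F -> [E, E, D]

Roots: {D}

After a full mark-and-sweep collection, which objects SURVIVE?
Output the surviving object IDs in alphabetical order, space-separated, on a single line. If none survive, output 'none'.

Answer: B D

Derivation:
Roots: D
Mark D: refs=B D, marked=D
Mark B: refs=null D, marked=B D
Unmarked (collected): A C E F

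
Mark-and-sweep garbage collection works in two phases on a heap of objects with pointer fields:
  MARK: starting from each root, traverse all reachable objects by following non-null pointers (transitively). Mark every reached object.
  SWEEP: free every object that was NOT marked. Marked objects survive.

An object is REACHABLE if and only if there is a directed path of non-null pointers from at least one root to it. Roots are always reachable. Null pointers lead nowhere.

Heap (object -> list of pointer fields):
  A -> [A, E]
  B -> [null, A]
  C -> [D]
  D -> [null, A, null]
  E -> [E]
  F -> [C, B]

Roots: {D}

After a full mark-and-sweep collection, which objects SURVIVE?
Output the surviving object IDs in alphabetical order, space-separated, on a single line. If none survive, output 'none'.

Roots: D
Mark D: refs=null A null, marked=D
Mark A: refs=A E, marked=A D
Mark E: refs=E, marked=A D E
Unmarked (collected): B C F

Answer: A D E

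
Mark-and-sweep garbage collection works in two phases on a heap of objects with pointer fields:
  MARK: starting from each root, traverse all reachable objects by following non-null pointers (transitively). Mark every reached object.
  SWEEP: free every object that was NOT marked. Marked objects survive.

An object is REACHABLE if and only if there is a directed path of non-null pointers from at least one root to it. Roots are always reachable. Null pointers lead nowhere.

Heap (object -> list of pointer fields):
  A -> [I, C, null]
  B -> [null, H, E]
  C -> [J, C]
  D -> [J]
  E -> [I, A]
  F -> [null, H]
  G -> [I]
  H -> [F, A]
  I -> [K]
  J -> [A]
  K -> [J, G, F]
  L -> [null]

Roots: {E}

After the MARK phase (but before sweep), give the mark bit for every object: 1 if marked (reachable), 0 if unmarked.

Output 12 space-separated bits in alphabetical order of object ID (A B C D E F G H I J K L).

Roots: E
Mark E: refs=I A, marked=E
Mark I: refs=K, marked=E I
Mark A: refs=I C null, marked=A E I
Mark K: refs=J G F, marked=A E I K
Mark C: refs=J C, marked=A C E I K
Mark J: refs=A, marked=A C E I J K
Mark G: refs=I, marked=A C E G I J K
Mark F: refs=null H, marked=A C E F G I J K
Mark H: refs=F A, marked=A C E F G H I J K
Unmarked (collected): B D L

Answer: 1 0 1 0 1 1 1 1 1 1 1 0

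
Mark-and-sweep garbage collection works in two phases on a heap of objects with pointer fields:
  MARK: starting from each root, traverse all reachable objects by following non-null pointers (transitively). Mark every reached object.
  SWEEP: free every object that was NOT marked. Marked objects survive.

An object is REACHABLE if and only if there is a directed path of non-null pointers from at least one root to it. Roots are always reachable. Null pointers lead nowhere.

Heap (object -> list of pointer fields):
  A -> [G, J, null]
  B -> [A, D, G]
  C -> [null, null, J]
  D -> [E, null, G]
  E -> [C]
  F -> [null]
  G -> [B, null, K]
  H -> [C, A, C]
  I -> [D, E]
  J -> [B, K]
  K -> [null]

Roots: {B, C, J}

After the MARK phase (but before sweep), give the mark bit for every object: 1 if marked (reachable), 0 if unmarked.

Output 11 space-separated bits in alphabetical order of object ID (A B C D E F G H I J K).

Answer: 1 1 1 1 1 0 1 0 0 1 1

Derivation:
Roots: B C J
Mark B: refs=A D G, marked=B
Mark C: refs=null null J, marked=B C
Mark J: refs=B K, marked=B C J
Mark A: refs=G J null, marked=A B C J
Mark D: refs=E null G, marked=A B C D J
Mark G: refs=B null K, marked=A B C D G J
Mark K: refs=null, marked=A B C D G J K
Mark E: refs=C, marked=A B C D E G J K
Unmarked (collected): F H I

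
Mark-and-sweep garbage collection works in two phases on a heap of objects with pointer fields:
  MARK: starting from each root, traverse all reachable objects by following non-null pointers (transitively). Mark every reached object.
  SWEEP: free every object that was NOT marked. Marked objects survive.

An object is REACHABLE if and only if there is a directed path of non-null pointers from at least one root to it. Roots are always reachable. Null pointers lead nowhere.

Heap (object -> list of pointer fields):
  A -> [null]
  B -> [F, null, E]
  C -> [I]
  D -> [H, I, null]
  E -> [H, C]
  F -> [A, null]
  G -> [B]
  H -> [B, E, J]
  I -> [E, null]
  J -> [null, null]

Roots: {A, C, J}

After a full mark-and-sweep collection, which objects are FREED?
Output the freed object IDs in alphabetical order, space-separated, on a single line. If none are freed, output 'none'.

Roots: A C J
Mark A: refs=null, marked=A
Mark C: refs=I, marked=A C
Mark J: refs=null null, marked=A C J
Mark I: refs=E null, marked=A C I J
Mark E: refs=H C, marked=A C E I J
Mark H: refs=B E J, marked=A C E H I J
Mark B: refs=F null E, marked=A B C E H I J
Mark F: refs=A null, marked=A B C E F H I J
Unmarked (collected): D G

Answer: D G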